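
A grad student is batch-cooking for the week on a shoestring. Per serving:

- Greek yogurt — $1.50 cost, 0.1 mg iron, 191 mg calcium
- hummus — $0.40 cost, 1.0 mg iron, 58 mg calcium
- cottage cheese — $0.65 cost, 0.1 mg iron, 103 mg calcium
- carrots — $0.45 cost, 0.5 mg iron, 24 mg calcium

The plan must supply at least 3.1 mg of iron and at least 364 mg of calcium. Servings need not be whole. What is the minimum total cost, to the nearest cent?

$2.40

Greek yogurt only: max(3.1/0.1, 364/191) = 31 servings → $46.50.
hummus only: max(3.1/1.0, 364/58) = 6.276 servings → $2.51.
cottage cheese only: max(3.1/0.1, 364/103) = 31 servings → $20.15.
carrots only: max(3.1/0.5, 364/24) = 15.17 servings → $6.83.
Greek yogurt + hummus with both tight: 0.9946 servings and 3.001 servings → $2.69.
Greek yogurt + cottage cheese with both targets exact would need a negative amount; discard.
Greek yogurt + carrots with both tight: 1.156 servings and 5.969 servings → $4.42.
hummus + cottage cheese with both tight: 2.91 servings and 1.895 servings → $2.40.
hummus + carrots with both targets exact would need a negative amount; discard.
cottage cheese + carrots with both tight: 2.191 servings and 5.762 servings → $4.02.
So the least-cost plan costs $2.40.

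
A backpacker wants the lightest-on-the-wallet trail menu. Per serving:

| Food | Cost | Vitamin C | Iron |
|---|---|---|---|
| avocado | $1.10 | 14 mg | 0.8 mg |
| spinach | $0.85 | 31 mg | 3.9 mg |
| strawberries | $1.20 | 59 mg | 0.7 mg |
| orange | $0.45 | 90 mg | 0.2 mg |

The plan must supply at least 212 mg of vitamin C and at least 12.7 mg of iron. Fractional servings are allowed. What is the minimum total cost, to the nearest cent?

Check every corner: each single food scaled to meet both minima, and each pair solved so both constraints bind.
avocado only: max(212/14, 12.7/0.8) = 15.88 servings → $17.46.
spinach only: max(212/31, 12.7/3.9) = 6.839 servings → $5.81.
strawberries only: max(212/59, 12.7/0.7) = 18.14 servings → $21.77.
orange only: max(212/90, 12.7/0.2) = 63.5 servings → $28.57.
avocado + spinach with both tight: 14.53 servings and 0.2752 servings → $16.22.
avocado + strawberries: the both-tight solution has a negative serving — not a feasible corner.
avocado + orange: the both-tight solution has a negative serving — not a feasible corner.
spinach + strawberries with both tight: 2.883 servings and 2.078 servings → $4.94.
spinach + orange with both tight: 3.192 servings and 1.256 servings → $3.28.
strawberries + orange with both targets exact would need a negative amount; discard.
So the least-cost plan costs $3.28.

$3.28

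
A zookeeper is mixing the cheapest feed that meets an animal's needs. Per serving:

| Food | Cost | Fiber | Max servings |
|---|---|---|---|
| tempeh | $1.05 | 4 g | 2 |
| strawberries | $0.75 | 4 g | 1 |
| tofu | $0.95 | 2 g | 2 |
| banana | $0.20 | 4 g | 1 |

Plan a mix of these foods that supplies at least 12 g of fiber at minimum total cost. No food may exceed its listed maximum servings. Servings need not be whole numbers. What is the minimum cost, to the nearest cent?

Cost per g of fiber: banana $0.0500, strawberries $0.1875, tempeh $0.2625, tofu $0.4750.
Take 1 serving of banana: +4.0 g fiber for $0.20 (total $0.20, still need 8.0 g).
Take 1 serving of strawberries: +4.0 g fiber for $0.75 (total $0.95, still need 4.0 g).
Take 1 serving of tempeh: +4.0 g fiber for $1.05 (total $2.00, still need 0.0 g).
Filling from the cheapest source first is optimal under one linear minimum: $2.00.

$2.00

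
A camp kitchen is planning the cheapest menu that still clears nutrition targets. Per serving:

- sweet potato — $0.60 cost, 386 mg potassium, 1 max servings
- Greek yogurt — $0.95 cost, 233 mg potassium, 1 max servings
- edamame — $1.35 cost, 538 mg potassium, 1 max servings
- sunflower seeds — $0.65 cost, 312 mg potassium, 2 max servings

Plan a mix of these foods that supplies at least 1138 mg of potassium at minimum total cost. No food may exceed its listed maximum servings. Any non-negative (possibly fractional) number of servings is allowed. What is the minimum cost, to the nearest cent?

$2.22

Cost per mg of potassium: sweet potato $0.0016, sunflower seeds $0.0021, edamame $0.0025, Greek yogurt $0.0041.
Take 1 serving of sweet potato: +386.0 mg potassium for $0.60 (total $0.60, still need 752.0 mg).
Take 2 servings of sunflower seeds: +624.0 mg potassium for $1.30 (total $1.90, still need 128.0 mg).
Take 0.2379 servings of edamame: +128.0 mg potassium for $0.32 (total $2.22, still need 0.0 mg).
Greedy by cheapest-per-mg is optimal for a single linear constraint, so the minimum cost is $2.22.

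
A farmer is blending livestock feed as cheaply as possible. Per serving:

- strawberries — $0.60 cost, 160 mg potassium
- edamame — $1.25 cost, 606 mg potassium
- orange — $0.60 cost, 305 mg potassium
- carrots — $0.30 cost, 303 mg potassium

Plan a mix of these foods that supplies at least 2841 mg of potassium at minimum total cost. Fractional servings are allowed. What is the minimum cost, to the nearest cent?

Cost per mg of potassium: carrots $0.0010, orange $0.0020, edamame $0.0021, strawberries $0.0037.
With no serving limits, use only carrots: 2841 mg / 303 mg = 9.376 servings × $0.30 = $2.81.

$2.81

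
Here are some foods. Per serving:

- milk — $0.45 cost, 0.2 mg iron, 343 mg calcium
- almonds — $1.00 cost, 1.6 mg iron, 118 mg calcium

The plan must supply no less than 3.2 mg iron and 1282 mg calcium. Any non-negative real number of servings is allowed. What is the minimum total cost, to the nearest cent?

$3.04

The cheapest plan sits at a corner of the feasible region — with two constraints it uses at most two foods.
milk only: max(3.2/0.2, 1282/343) = 16 servings → $7.20.
almonds only: max(3.2/1.6, 1282/118) = 10.86 servings → $10.86.
milk + almonds with both tight: 3.187 servings and 1.602 servings → $3.04.
So the least-cost plan costs $3.04.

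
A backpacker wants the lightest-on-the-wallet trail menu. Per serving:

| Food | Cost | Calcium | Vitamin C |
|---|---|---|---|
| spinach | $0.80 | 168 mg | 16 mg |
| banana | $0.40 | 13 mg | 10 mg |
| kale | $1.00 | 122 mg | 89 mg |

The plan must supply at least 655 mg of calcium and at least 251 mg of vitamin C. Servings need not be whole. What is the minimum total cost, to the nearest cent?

The cheapest plan sits at a corner of the feasible region — with two constraints it uses at most two foods.
spinach only: max(655/168, 251/16) = 15.69 servings → $12.55.
banana only: max(655/13, 251/10) = 50.38 servings → $20.15.
kale only: max(655/122, 251/89) = 5.369 servings → $5.37.
spinach + banana with both tight: 2.233 servings and 21.53 servings → $10.40.
spinach + kale with both tight: 2.129 servings and 2.438 servings → $4.14.
banana + kale: intersection lies outside the first quadrant.
Cheapest feasible corner: $4.14.

$4.14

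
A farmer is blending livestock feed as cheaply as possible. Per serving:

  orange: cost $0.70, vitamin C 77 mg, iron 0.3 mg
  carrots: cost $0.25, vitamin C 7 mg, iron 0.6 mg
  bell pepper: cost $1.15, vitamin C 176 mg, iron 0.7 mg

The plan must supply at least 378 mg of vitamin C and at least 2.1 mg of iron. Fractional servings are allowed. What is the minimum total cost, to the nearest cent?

At the optimum either one food covers both requirements or two foods hit both targets exactly; no other combination can be cheaper.
orange only: max(378/77, 2.1/0.3) = 7 servings → $4.90.
carrots only: max(378/7, 2.1/0.6) = 54 servings → $13.50.
bell pepper only: max(378/176, 2.1/0.7) = 3 servings → $3.45.
orange + carrots with both tight: 4.81 servings and 1.095 servings → $3.64.
orange + bell pepper: the both-tight solution has a negative serving — not a feasible corner.
carrots + bell pepper with both tight: 1.043 servings and 2.106 servings → $2.68.
Cheapest feasible corner: $2.68.

$2.68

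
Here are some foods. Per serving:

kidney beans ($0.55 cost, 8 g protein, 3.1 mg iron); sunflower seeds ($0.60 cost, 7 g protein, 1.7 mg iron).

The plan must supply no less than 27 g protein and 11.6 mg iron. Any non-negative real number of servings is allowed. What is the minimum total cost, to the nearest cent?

$2.06

kidney beans only: max(27/8, 11.6/3.1) = 3.742 servings → $2.06.
sunflower seeds only: max(27/7, 11.6/1.7) = 6.824 servings → $4.09.
kidney beans + sunflower seeds: intersection lies outside the first quadrant.
So the least-cost plan costs $2.06.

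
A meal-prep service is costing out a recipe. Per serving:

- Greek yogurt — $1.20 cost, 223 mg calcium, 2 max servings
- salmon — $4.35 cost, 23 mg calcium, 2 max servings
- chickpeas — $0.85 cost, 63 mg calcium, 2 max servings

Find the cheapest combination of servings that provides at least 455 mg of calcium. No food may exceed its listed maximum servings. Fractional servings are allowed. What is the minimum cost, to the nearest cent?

$2.52

Cost per mg of calcium: Greek yogurt $0.0054, chickpeas $0.0135, salmon $0.1891.
Take 2 servings of Greek yogurt: +446.0 mg calcium for $2.40 (total $2.40, still need 9.0 mg).
Take 0.1429 servings of chickpeas: +9.0 mg calcium for $0.12 (total $2.52, still need 0.0 mg).
Greedy by cheapest-per-mg is optimal for a single linear constraint, so the minimum cost is $2.52.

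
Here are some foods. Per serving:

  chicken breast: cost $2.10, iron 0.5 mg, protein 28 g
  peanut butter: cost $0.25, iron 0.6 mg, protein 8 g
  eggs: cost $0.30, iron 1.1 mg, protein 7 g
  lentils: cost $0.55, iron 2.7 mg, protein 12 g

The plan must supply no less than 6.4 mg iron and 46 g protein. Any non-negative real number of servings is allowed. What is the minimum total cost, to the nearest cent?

With two linear requirements the optimum uses one or two foods; enumerate the corners.
chicken breast only: max(6.4/0.5, 46/28) = 12.8 servings → $26.88.
peanut butter only: max(6.4/0.6, 46/8) = 10.67 servings → $2.67.
eggs only: max(6.4/1.1, 46/7) = 6.571 servings → $1.97.
lentils only: max(6.4/2.7, 46/12) = 3.833 servings → $2.11.
chicken breast + peanut butter: intersection lies outside the first quadrant.
chicken breast + eggs with both tight: 0.2125 servings and 5.722 servings → $2.16.
chicken breast + lentils with both tight: 0.681 servings and 2.244 servings → $2.66.
peanut butter + eggs with both tight: 1.261 servings and 5.13 servings → $1.85.
peanut butter + lentils with both tight: 3.292 servings and 1.639 servings → $1.72.
eggs + lentils: intersection lies outside the first quadrant.
So the least-cost plan costs $1.72.

$1.72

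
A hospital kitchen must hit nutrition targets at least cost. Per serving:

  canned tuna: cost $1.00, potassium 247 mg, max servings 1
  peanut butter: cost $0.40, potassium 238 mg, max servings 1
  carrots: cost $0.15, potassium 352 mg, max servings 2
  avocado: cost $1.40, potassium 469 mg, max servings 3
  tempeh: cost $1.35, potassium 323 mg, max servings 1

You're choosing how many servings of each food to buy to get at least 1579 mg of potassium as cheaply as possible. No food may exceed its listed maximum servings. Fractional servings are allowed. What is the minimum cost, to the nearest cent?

Cost per mg of potassium: carrots $0.0004, peanut butter $0.0017, avocado $0.0030, canned tuna $0.0040, tempeh $0.0042.
Take 2 servings of carrots: +704.0 mg potassium for $0.30 (total $0.30, still need 875.0 mg).
Take 1 serving of peanut butter: +238.0 mg potassium for $0.40 (total $0.70, still need 637.0 mg).
Take 1.358 servings of avocado: +637.0 mg potassium for $1.90 (total $2.60, still need 0.0 mg).
Filling from the cheapest source first is optimal under one linear minimum: $2.60.

$2.60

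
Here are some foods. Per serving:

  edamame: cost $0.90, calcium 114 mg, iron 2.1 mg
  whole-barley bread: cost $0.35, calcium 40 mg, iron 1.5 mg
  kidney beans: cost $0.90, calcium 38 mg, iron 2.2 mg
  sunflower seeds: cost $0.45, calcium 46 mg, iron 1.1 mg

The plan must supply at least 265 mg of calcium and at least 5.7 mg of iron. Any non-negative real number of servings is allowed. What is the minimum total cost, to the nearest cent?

edamame only: max(265/114, 5.7/2.1) = 2.714 servings → $2.44.
whole-barley bread only: max(265/40, 5.7/1.5) = 6.625 servings → $2.32.
kidney beans only: max(265/38, 5.7/2.2) = 6.974 servings → $6.28.
sunflower seeds only: max(265/46, 5.7/1.1) = 5.761 servings → $2.59.
edamame + whole-barley bread with both tight: 1.948 servings and 1.072 servings → $2.13.
edamame + kidney beans with both tight: 2.143 servings and 0.5456 servings → $2.42.
edamame + sunflower seeds with both tight: 1.017 servings and 3.24 servings → $2.37.
whole-barley bread + kidney beans with both targets exact would need a negative amount; discard.
whole-barley bread + sunflower seeds with both targets exact would need a negative amount; discard.
kidney beans + sunflower seeds: the both-tight solution has a negative serving — not a feasible corner.
So the least-cost plan costs $2.13.

$2.13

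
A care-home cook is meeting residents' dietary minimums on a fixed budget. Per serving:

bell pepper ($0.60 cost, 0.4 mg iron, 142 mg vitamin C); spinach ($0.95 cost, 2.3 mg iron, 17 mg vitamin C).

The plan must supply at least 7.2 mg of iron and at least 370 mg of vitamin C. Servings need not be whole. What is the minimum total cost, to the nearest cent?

Compare the cost at each extreme point of the feasible region.
bell pepper only: max(7.2/0.4, 370/142) = 18 servings → $10.80.
spinach only: max(7.2/2.3, 370/17) = 21.76 servings → $20.68.
bell pepper + spinach with both tight: 2.278 servings and 2.734 servings → $3.96.
The minimum over all feasible corners is $3.96.

$3.96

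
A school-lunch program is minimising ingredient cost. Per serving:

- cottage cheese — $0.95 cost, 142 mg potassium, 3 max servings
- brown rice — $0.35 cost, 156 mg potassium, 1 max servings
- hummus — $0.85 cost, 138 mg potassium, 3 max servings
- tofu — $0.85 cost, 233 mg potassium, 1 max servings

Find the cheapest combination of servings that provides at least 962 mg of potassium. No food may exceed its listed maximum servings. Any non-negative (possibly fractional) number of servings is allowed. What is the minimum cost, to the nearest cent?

Cost per mg of potassium: brown rice $0.0022, tofu $0.0036, hummus $0.0062, cottage cheese $0.0067.
Take 1 serving of brown rice: +156.0 mg potassium for $0.35 (total $0.35, still need 806.0 mg).
Take 1 serving of tofu: +233.0 mg potassium for $0.85 (total $1.20, still need 573.0 mg).
Take 3 servings of hummus: +414.0 mg potassium for $2.55 (total $3.75, still need 159.0 mg).
Take 1.12 servings of cottage cheese: +159.0 mg potassium for $1.06 (total $4.81, still need 0.0 mg).
Greedy by cheapest-per-mg is optimal for a single linear constraint, so the minimum cost is $4.81.

$4.81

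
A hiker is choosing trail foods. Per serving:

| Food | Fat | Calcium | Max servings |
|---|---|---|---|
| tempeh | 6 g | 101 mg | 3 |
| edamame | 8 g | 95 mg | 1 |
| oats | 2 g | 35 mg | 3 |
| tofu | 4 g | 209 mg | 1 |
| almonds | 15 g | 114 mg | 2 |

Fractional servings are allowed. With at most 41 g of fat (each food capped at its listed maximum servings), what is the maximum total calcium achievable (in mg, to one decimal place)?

750.0 mg

Calcium per g fat: tofu 52.25, oats 17.5, tempeh 16.83, edamame 11.88, almonds 7.6.
Take 1 serving of tofu: uses 4 g fat, +209.0 mg calcium (running total 209.0 mg).
Take 3 servings of oats: uses 6 g fat, +105.0 mg calcium (running total 314.0 mg).
Take 3 servings of tempeh: uses 18 g fat, +303.0 mg calcium (running total 617.0 mg).
Take 1 serving of edamame: uses 8 g fat, +95.0 mg calcium (running total 712.0 mg).
Take 0.3333 servings of almonds: uses 5 g fat, +38.0 mg calcium (running total 750.0 mg).
Greedy by best ratio exhausts the fat allowance optimally: 750.0 mg.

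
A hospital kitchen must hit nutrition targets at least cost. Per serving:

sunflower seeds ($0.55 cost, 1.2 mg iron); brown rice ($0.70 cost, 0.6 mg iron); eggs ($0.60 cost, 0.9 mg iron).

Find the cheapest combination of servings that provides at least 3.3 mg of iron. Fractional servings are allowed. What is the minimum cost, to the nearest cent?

$1.51

Cost per mg of iron: sunflower seeds $0.4583, eggs $0.6667, brown rice $1.1667.
With no serving limits, use only sunflower seeds: 3.3 mg / 1.2 mg = 2.75 servings × $0.55 = $1.51.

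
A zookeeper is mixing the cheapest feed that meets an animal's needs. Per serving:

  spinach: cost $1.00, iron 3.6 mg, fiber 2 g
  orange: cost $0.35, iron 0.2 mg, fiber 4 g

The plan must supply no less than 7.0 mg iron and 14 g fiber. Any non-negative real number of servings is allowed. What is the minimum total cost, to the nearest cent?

$2.71

At the optimum either one food covers both requirements or two foods hit both targets exactly; no other combination can be cheaper.
spinach only: max(7.0/3.6, 14/2) = 7 servings → $7.00.
orange only: max(7.0/0.2, 14/4) = 35 servings → $12.25.
spinach + orange with both tight: 1.8 servings and 2.6 servings → $2.71.
So the least-cost plan costs $2.71.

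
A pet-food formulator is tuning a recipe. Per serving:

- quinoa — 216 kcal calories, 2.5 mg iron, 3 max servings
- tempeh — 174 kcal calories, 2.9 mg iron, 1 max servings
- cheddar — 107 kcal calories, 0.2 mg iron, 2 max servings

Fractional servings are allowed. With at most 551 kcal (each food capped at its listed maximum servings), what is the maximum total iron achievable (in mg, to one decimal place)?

7.3 mg

Iron per kcal: tempeh 0.01667, quinoa 0.01157, cheddar 0.001869.
Take 1 serving of tempeh: uses 174 kcal, +2.9 mg iron (running total 2.9 mg).
Take 1.745 servings of quinoa: uses 377 kcal, +4.4 mg iron (running total 7.3 mg).
Filling greedily by iron-per-kcal is optimal for one linear limit, giving 7.3 mg.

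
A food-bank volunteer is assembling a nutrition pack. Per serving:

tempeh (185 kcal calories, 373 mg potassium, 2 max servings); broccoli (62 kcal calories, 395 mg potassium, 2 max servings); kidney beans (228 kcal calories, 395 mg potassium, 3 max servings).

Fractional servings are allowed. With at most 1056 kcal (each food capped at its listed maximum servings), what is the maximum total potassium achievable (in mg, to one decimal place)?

2509.6 mg

Potassium per kcal: broccoli 6.371, tempeh 2.016, kidney beans 1.732.
Take 2 servings of broccoli: uses 124 kcal, +790.0 mg potassium (running total 790.0 mg).
Take 2 servings of tempeh: uses 370 kcal, +746.0 mg potassium (running total 1536.0 mg).
Take 2.465 servings of kidney beans: uses 562 kcal, +973.6 mg potassium (running total 2509.6 mg).
Filling greedily by potassium-per-kcal is optimal for one linear limit, giving 2509.6 mg.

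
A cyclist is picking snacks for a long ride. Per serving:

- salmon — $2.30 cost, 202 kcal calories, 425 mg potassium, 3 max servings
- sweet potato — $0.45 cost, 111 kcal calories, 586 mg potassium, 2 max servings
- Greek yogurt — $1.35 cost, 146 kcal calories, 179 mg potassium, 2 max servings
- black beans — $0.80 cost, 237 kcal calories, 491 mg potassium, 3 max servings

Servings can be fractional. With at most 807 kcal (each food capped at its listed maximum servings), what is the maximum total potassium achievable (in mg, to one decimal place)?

Potassium per kcal: sweet potato 5.279, salmon 2.104, black beans 2.072, Greek yogurt 1.226.
Take 2 servings of sweet potato: uses 222 kcal, +1172.0 mg potassium (running total 1172.0 mg).
Take 2.896 servings of salmon: uses 585 kcal, +1230.8 mg potassium (running total 2402.8 mg).
Greedy by best ratio exhausts the calories allowance optimally: 2402.8 mg.

2402.8 mg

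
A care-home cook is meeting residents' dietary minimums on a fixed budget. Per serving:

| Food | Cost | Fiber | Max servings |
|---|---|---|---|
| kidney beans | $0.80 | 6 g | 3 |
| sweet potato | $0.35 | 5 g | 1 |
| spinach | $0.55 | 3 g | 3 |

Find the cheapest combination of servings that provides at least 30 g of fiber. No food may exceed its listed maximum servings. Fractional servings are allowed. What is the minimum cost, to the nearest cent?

Cost per g of fiber: sweet potato $0.0700, kidney beans $0.1333, spinach $0.1833.
Take 1 serving of sweet potato: +5.0 g fiber for $0.35 (total $0.35, still need 25.0 g).
Take 3 servings of kidney beans: +18.0 g fiber for $2.40 (total $2.75, still need 7.0 g).
Take 2.333 servings of spinach: +7.0 g fiber for $1.28 (total $4.03, still need 0.0 g).
Greedy by cheapest-per-g is optimal for a single linear constraint, so the minimum cost is $4.03.

$4.03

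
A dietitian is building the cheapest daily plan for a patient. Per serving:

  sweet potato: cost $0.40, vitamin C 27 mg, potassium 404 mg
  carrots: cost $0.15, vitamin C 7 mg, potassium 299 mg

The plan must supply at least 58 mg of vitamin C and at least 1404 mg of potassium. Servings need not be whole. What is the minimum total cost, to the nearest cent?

$0.99

sweet potato only: max(58/27, 1404/404) = 3.475 servings → $1.39.
carrots only: max(58/7, 1404/299) = 8.286 servings → $1.24.
sweet potato + carrots with both tight: 1.433 servings and 2.76 servings → $0.99.
So the least-cost plan costs $0.99.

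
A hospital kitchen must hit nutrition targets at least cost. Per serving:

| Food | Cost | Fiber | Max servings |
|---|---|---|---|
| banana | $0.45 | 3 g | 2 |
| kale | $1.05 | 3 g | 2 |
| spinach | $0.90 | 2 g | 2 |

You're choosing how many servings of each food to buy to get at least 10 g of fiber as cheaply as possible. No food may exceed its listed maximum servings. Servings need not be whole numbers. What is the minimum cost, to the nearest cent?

Cost per g of fiber: banana $0.1500, kale $0.3500, spinach $0.4500.
Take 2 servings of banana: +6.0 g fiber for $0.90 (total $0.90, still need 4.0 g).
Take 1.333 servings of kale: +4.0 g fiber for $1.40 (total $2.30, still need 0.0 g).
Greedy by cheapest-per-g is optimal for a single linear constraint, so the minimum cost is $2.30.

$2.30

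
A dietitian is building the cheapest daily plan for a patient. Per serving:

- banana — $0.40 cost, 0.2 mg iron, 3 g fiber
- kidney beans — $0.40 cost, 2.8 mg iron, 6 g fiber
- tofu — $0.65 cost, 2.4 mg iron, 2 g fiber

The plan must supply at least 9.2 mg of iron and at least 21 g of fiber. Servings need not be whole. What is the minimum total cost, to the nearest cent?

With two linear requirements the optimum uses one or two foods; enumerate the corners.
banana only: max(9.2/0.2, 21/3) = 46 servings → $18.40.
kidney beans only: max(9.2/2.8, 21/6) = 3.5 servings → $1.40.
tofu only: max(9.2/2.4, 21/2) = 10.5 servings → $6.83.
banana + kidney beans with both tight: 0.5 servings and 3.25 servings → $1.50.
banana + tofu with both tight: 4.706 servings and 3.441 servings → $4.12.
kidney beans + tofu: intersection lies outside the first quadrant.
The minimum over all feasible corners is $1.40.

$1.40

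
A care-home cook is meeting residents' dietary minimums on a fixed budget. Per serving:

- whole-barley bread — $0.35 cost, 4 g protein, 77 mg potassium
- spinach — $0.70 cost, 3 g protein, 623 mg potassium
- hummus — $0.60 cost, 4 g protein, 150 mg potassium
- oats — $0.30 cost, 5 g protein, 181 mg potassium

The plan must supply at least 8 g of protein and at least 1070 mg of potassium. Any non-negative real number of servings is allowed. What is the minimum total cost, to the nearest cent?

An LP optimum is at a vertex; with two nutrient constraints at most two foods are used. Check each candidate.
whole-barley bread only: max(8/4, 1070/77) = 13.9 servings → $4.86.
spinach only: max(8/3, 1070/623) = 2.667 servings → $1.87.
hummus only: max(8/4, 1070/150) = 7.133 servings → $4.28.
oats only: max(8/5, 1070/181) = 5.912 servings → $1.77.
whole-barley bread + spinach with both tight: 0.7846 servings and 1.621 servings → $1.41.
whole-barley bread + hummus with both targets exact would need a negative amount; discard.
whole-barley bread + oats with both targets exact would need a negative amount; discard.
spinach + hummus with both tight: 1.508 servings and 0.8688 servings → $1.58.
spinach + oats with both tight: 1.517 servings and 0.6897 servings → $1.27.
hummus + oats with both targets exact would need a negative amount; discard.
So the least-cost plan costs $1.27.

$1.27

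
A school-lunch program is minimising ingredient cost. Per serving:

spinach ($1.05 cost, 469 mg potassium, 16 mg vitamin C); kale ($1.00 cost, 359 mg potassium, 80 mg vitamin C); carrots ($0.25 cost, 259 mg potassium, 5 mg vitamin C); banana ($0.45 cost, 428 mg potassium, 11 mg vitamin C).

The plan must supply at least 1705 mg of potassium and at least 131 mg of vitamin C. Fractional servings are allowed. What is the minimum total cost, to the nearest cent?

Minimising a linear cost over {potassium ≥ 1705, vitamin C ≥ 131, servings ≥ 0} — the optimum is at a vertex, using one or two foods.
spinach only: max(1705/469, 131/16) = 8.188 servings → $8.60.
kale only: max(1705/359, 131/80) = 4.749 servings → $4.75.
carrots only: max(1705/259, 131/5) = 26.2 servings → $6.55.
banana only: max(1705/428, 131/11) = 11.91 servings → $5.36.
spinach + kale with both tight: 2.813 servings and 1.075 servings → $4.03.
spinach + carrots with both targets exact would need a negative amount; discard.
spinach + banana with both targets exact would need a negative amount; discard.
kale + carrots with both tight: 1.342 servings and 4.722 servings → $2.52.
kale + banana with both tight: 1.232 servings and 2.95 servings → $2.56.
carrots + banana: intersection lies outside the first quadrant.
So the least-cost plan costs $2.52.

$2.52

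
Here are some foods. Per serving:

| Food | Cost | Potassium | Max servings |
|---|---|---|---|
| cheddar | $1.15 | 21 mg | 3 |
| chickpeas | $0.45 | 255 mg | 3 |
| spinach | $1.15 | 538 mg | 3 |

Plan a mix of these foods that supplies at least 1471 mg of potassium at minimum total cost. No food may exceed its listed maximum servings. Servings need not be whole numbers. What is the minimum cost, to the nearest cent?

$2.86

Cost per mg of potassium: chickpeas $0.0018, spinach $0.0021, cheddar $0.0548.
Take 3 servings of chickpeas: +765.0 mg potassium for $1.35 (total $1.35, still need 706.0 mg).
Take 1.312 servings of spinach: +706.0 mg potassium for $1.51 (total $2.86, still need 0.0 mg).
Filling from the cheapest source first is optimal under one linear minimum: $2.86.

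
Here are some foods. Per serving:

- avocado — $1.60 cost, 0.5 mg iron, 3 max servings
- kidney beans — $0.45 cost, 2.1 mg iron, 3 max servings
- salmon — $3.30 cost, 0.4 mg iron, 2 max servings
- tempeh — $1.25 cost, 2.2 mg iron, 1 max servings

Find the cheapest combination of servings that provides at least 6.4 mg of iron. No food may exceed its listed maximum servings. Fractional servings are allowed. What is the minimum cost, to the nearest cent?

$1.41

Cost per mg of iron: kidney beans $0.2143, tempeh $0.5682, avocado $3.2000, salmon $8.2500.
Take 3 servings of kidney beans: +6.3 mg iron for $1.35 (total $1.35, still need 0.1 mg).
Take 0.04545 servings of tempeh: +0.1 mg iron for $0.06 (total $1.41, still need 0.0 mg).
Greedy by cheapest-per-mg is optimal for a single linear constraint, so the minimum cost is $1.41.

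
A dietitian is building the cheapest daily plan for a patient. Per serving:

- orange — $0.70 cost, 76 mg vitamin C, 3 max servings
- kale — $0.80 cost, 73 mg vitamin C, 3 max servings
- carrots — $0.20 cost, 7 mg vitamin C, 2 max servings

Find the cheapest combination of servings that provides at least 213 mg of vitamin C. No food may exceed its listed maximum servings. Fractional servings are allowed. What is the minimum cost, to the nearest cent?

$1.96

Cost per mg of vitamin C: orange $0.0092, kale $0.0110, carrots $0.0286.
Take 2.803 servings of orange: +213.0 mg vitamin C for $1.96 (total $1.96, still need 0.0 mg).
Greedy by cheapest-per-mg is optimal for a single linear constraint, so the minimum cost is $1.96.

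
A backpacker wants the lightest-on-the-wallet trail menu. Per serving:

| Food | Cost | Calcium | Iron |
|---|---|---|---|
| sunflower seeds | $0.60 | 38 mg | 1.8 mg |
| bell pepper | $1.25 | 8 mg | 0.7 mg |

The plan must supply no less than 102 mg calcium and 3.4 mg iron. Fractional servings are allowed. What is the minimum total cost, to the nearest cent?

$1.61

This is a tiny linear program; its minimum lies at a vertex of the feasible set. List the vertices and price them.
sunflower seeds only: max(102/38, 3.4/1.8) = 2.684 servings → $1.61.
bell pepper only: max(102/8, 3.4/0.7) = 12.75 servings → $15.94.
sunflower seeds + bell pepper: intersection lies outside the first quadrant.
The minimum over all feasible corners is $1.61.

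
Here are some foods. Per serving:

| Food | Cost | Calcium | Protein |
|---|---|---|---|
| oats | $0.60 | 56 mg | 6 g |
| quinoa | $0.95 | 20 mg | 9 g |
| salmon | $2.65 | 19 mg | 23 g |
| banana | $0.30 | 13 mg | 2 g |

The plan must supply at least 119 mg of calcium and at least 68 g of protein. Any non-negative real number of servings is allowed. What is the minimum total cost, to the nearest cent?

At the optimum either one food covers both requirements or two foods hit both targets exactly; no other combination can be cheaper.
oats only: max(119/56, 68/6) = 11.33 servings → $6.80.
quinoa only: max(119/20, 68/9) = 7.556 servings → $7.18.
salmon only: max(119/19, 68/23) = 6.263 servings → $16.60.
banana only: max(119/13, 68/2) = 34 servings → $10.20.
oats + quinoa with both targets exact would need a negative amount; discard.
oats + salmon with both tight: 1.231 servings and 2.635 servings → $7.72.
oats + banana: intersection lies outside the first quadrant.
quinoa + salmon with both tight: 5 servings and 1 serving → $7.40.
quinoa + banana with both targets exact would need a negative amount; discard.
salmon + banana with both tight: 2.475 servings and 5.536 servings → $8.22.
Cheapest feasible corner: $6.80.

$6.80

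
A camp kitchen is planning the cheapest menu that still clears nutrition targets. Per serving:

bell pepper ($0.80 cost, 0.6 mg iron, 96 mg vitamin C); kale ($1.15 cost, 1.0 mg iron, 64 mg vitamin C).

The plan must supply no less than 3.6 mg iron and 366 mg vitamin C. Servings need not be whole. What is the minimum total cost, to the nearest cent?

$4.40

Check every corner: each single food scaled to meet both minima, and each pair solved so both constraints bind.
bell pepper only: max(3.6/0.6, 366/96) = 6 servings → $4.80.
kale only: max(3.6/1.0, 366/64) = 5.719 servings → $6.58.
bell pepper + kale with both tight: 2.354 servings and 2.188 servings → $4.40.
The minimum over all feasible corners is $4.40.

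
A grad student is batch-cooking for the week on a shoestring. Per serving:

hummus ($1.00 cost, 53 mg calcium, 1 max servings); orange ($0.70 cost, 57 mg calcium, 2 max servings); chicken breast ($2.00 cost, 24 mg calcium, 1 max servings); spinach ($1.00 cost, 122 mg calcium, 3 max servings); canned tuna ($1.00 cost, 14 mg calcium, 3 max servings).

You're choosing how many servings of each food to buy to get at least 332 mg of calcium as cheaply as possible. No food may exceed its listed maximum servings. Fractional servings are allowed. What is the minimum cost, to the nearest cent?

Cost per mg of calcium: spinach $0.0082, orange $0.0123, hummus $0.0189, canned tuna $0.0714, chicken breast $0.0833.
Take 2.721 servings of spinach: +332.0 mg calcium for $2.72 (total $2.72, still need 0.0 mg).
Filling from the cheapest source first is optimal under one linear minimum: $2.72.

$2.72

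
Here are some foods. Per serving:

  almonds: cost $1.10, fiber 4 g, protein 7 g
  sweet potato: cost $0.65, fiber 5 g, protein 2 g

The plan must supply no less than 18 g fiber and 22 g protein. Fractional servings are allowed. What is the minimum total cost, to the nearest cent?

Two binding constraints pin down two serving amounts, so the optimal mix uses at most two foods. The candidates are each food alone (scaled to the tighter of fiber/protein) and each pair with both constraints tight.
almonds only: max(18/4, 22/7) = 4.5 servings → $4.95.
sweet potato only: max(18/5, 22/2) = 11 servings → $7.15.
almonds + sweet potato with both tight: 2.741 servings and 1.407 servings → $3.93.
The minimum over all feasible corners is $3.93.

$3.93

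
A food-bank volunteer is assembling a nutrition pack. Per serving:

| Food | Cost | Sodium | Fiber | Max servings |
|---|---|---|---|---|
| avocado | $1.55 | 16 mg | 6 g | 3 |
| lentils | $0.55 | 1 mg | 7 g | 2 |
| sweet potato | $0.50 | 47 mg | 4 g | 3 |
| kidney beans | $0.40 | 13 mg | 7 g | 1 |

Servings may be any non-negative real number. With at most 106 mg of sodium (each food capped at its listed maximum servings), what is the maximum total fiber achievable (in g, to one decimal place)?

42.7 g

Fiber per mg sodium: lentils 7, kidney beans 0.5385, avocado 0.375, sweet potato 0.08511.
Take 2 servings of lentils: uses 2 mg sodium, +14.0 g fiber (running total 14.0 g).
Take 1 serving of kidney beans: uses 13 mg sodium, +7.0 g fiber (running total 21.0 g).
Take 3 servings of avocado: uses 48 mg sodium, +18.0 g fiber (running total 39.0 g).
Take 0.9149 servings of sweet potato: uses 43 mg sodium, +3.7 g fiber (running total 42.7 g).
Greedy by best ratio exhausts the sodium allowance optimally: 42.7 g.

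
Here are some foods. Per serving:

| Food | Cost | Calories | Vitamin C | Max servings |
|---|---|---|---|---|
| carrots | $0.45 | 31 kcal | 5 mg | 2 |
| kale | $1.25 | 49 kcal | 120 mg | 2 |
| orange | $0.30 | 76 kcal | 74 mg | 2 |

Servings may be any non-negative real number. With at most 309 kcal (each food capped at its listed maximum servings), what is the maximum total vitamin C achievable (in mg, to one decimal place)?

Vitamin C per kcal: kale 2.449, orange 0.9737, carrots 0.1613.
Take 2 servings of kale: uses 98 kcal, +240.0 mg vitamin C (running total 240.0 mg).
Take 2 servings of orange: uses 152 kcal, +148.0 mg vitamin C (running total 388.0 mg).
Take 1.903 servings of carrots: uses 59 kcal, +9.5 mg vitamin C (running total 397.5 mg).
Filling greedily by vitamin C-per-kcal is optimal for one linear limit, giving 397.5 mg.

397.5 mg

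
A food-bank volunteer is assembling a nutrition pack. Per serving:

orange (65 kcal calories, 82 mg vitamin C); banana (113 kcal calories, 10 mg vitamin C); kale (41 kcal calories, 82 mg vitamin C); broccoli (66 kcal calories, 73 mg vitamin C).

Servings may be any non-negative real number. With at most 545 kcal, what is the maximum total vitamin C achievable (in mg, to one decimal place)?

1090.0 mg

Vitamin C per kcal: kale 2, orange 1.262, broccoli 1.106, banana 0.0885.
With no serving limits, spend the whole calories allowance on kale: 545 kcal / 41 kcal × 82 mg = 1090.0 mg.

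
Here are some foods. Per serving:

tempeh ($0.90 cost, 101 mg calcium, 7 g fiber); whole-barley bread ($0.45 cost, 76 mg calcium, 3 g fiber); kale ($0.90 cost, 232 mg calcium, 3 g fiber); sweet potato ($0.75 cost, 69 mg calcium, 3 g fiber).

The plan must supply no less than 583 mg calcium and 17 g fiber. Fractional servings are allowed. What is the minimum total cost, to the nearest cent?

tempeh only: max(583/101, 17/7) = 5.772 servings → $5.20.
whole-barley bread only: max(583/76, 17/3) = 7.671 servings → $3.45.
kale only: max(583/232, 17/3) = 5.667 servings → $5.10.
sweet potato only: max(583/69, 17/3) = 8.449 servings → $6.34.
tempeh + whole-barley bread with both targets exact would need a negative amount; discard.
tempeh + kale with both tight: 1.662 servings and 1.79 servings → $3.11.
tempeh + sweet potato: the both-tight solution has a negative serving — not a feasible corner.
whole-barley bread + kale with both tight: 4.69 servings and 0.9765 servings → $2.99.
whole-barley bread + sweet potato: the both-tight solution has a negative serving — not a feasible corner.
kale + sweet potato with both tight: 1.178 servings and 4.489 servings → $4.43.
Cheapest feasible corner: $2.99.

$2.99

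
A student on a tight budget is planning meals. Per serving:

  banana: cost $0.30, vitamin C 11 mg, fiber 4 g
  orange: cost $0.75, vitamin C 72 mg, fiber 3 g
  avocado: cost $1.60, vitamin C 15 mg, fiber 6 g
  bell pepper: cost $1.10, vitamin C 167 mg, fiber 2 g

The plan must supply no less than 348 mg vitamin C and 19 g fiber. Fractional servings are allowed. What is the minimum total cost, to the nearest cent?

Minimising a linear cost over {vitamin C ≥ 348, fiber ≥ 19, servings ≥ 0} — the optimum is at a vertex, using one or two foods.
banana only: max(348/11, 19/4) = 31.64 servings → $9.49.
orange only: max(348/72, 19/3) = 6.333 servings → $4.75.
avocado only: max(348/15, 19/6) = 23.2 servings → $37.12.
bell pepper only: max(348/167, 19/2) = 9.5 servings → $10.45.
banana + orange with both tight: 1.271 servings and 4.639 servings → $3.86.
banana + avocado: the both-tight solution has a negative serving — not a feasible corner.
banana + bell pepper with both tight: 3.834 servings and 1.831 servings → $3.16.
orange + avocado with both tight: 4.659 servings and 0.8372 servings → $4.83.
orange + bell pepper: intersection lies outside the first quadrant.
avocado + bell pepper with both tight: 2.548 servings and 1.855 servings → $6.12.
The minimum over all feasible corners is $3.16.

$3.16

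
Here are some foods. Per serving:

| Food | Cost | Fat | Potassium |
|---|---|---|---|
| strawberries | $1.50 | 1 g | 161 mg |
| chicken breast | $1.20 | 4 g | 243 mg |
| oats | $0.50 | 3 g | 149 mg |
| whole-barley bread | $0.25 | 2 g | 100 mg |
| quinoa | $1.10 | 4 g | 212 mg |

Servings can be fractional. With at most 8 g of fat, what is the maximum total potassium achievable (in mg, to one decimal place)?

1288.0 mg

Potassium per g fat: strawberries 161, chicken breast 60.75, quinoa 53, whole-barley bread 50, oats 49.67.
With no serving limits, spend the whole fat allowance on strawberries: 8 g / 1 g × 161 mg = 1288.0 mg.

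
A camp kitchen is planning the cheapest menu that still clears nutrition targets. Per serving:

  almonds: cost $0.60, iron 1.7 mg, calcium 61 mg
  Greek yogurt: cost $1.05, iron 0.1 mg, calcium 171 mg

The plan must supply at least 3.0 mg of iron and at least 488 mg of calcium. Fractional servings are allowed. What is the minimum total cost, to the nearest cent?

At the optimum either one food covers both requirements or two foods hit both targets exactly; no other combination can be cheaper.
almonds only: max(3.0/1.7, 488/61) = 8 servings → $4.80.
Greek yogurt only: max(3.0/0.1, 488/171) = 30 servings → $31.50.
almonds + Greek yogurt with both tight: 1.631 servings and 2.272 servings → $3.36.
The minimum over all feasible corners is $3.36.

$3.36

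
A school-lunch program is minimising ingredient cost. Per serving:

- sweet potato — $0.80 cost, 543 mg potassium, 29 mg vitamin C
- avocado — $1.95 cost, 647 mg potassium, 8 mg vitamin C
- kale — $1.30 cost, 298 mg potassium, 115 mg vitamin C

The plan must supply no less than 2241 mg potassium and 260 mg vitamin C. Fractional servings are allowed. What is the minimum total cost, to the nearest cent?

With two linear requirements the optimum uses one or two foods; enumerate the corners.
sweet potato only: max(2241/543, 260/29) = 8.966 servings → $7.17.
avocado only: max(2241/647, 260/8) = 32.5 servings → $63.38.
kale only: max(2241/298, 260/115) = 7.52 servings → $9.78.
sweet potato + avocado: the both-tight solution has a negative serving — not a feasible corner.
sweet potato + kale with both tight: 3.35 servings and 1.416 servings → $4.52.
avocado + kale with both tight: 2.503 servings and 2.087 servings → $7.59.
So the least-cost plan costs $4.52.

$4.52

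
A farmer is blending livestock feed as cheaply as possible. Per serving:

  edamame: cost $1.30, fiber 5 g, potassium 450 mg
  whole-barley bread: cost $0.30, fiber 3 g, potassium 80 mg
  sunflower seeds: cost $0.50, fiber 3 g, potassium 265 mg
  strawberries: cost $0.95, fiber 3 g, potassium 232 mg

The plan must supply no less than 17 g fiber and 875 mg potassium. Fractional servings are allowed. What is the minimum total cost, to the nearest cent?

$2.16

edamame only: max(17/5, 875/450) = 3.4 servings → $4.42.
whole-barley bread only: max(17/3, 875/80) = 10.94 servings → $3.28.
sunflower seeds only: max(17/3, 875/265) = 5.667 servings → $2.83.
strawberries only: max(17/3, 875/232) = 5.667 servings → $5.38.
edamame + whole-barley bread with both tight: 1.332 servings and 3.447 servings → $2.77.
edamame + sunflower seeds: intersection lies outside the first quadrant.
edamame + strawberries: intersection lies outside the first quadrant.
whole-barley bread + sunflower seeds with both tight: 3.387 servings and 2.279 servings → $2.16.
whole-barley bread + strawberries with both tight: 2.893 servings and 2.774 servings → $3.50.
sunflower seeds + strawberries: intersection lies outside the first quadrant.
So the least-cost plan costs $2.16.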